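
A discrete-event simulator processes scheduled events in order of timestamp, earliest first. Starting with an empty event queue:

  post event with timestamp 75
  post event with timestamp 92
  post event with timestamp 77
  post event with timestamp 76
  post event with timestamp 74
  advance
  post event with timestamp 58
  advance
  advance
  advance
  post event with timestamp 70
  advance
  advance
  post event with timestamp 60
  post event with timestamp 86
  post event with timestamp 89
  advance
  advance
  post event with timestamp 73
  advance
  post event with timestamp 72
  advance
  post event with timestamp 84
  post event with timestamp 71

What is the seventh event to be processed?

60

insert 75 → {75}
insert 92 → {75, 92}
insert 77 → {75, 77, 92}
insert 76 → {75, 76, 77, 92}
insert 74 → {74, 75, 76, 77, 92}
advance → 74; now {75, 76, 77, 92}
insert 58 → {58, 75, 76, 77, 92}
advance → 58; now {75, 76, 77, 92}
advance → 75; now {76, 77, 92}
advance → 76; now {77, 92}
insert 70 → {70, 77, 92}
advance → 70; now {77, 92}
advance → 77; now {92}
insert 60 → {60, 92}
insert 86 → {60, 86, 92}
insert 89 → {60, 86, 89, 92}
advance → 60; now {86, 89, 92}
advance → 86; now {89, 92}
insert 73 → {73, 89, 92}
advance → 73; now {89, 92}
insert 72 → {72, 89, 92}
advance → 72; now {89, 92}
insert 84 → {84, 89, 92}
insert 71 → {71, 84, 89, 92}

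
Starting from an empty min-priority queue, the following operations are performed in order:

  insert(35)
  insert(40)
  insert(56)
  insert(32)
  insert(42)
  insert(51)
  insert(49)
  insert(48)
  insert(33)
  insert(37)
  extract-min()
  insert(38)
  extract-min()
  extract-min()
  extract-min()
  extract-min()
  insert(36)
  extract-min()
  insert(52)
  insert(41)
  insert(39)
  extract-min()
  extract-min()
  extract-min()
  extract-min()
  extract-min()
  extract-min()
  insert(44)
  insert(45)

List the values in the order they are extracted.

[32, 33, 35, 37, 38, 36, 39, 40, 41, 42, 48, 49]

insert 35 → {35}
insert 40 → {35, 40}
insert 56 → {35, 40, 56}
insert 32 → {32, 35, 40, 56}
insert 42 → {32, 35, 40, 42, 56}
insert 51 → {32, 35, 40, 42, 51, 56}
insert 49 → {32, 35, 40, 42, 49, 51, 56}
insert 48 → {32, 35, 40, 42, 48, 49, 51, 56}
insert 33 → {32, 33, 35, 40, 42, 48, 49, 51, 56}
insert 37 → {32, 33, 35, 37, 40, 42, 48, 49, 51, 56}
extract-min → 32; now {33, 35, 37, 40, 42, 48, 49, 51, 56}
insert 38 → {33, 35, 37, 38, 40, 42, 48, 49, 51, 56}
extract-min → 33; now {35, 37, 38, 40, 42, 48, 49, 51, 56}
extract-min → 35; now {37, 38, 40, 42, 48, 49, 51, 56}
extract-min → 37; now {38, 40, 42, 48, 49, 51, 56}
extract-min → 38; now {40, 42, 48, 49, 51, 56}
insert 36 → {36, 40, 42, 48, 49, 51, 56}
extract-min → 36; now {40, 42, 48, 49, 51, 56}
insert 52 → {40, 42, 48, 49, 51, 52, 56}
insert 41 → {40, 41, 42, 48, 49, 51, 52, 56}
insert 39 → {39, 40, 41, 42, 48, 49, 51, 52, 56}
extract-min → 39; now {40, 41, 42, 48, 49, 51, 52, 56}
extract-min → 40; now {41, 42, 48, 49, 51, 52, 56}
extract-min → 41; now {42, 48, 49, 51, 52, 56}
extract-min → 42; now {48, 49, 51, 52, 56}
extract-min → 48; now {49, 51, 52, 56}
extract-min → 49; now {51, 52, 56}
insert 44 → {44, 51, 52, 56}
insert 45 → {44, 45, 51, 52, 56}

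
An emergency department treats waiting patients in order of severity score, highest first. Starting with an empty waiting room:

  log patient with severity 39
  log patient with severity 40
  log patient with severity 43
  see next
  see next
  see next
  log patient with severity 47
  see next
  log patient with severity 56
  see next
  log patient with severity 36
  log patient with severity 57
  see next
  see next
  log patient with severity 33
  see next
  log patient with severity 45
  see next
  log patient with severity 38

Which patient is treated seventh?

36

insert 39 → {39}
insert 40 → {40, 39}
insert 43 → {43, 40, 39}
see next → 43; now {40, 39}
see next → 40; now {39}
see next → 39; now {}
insert 47 → {47}
see next → 47; now {}
insert 56 → {56}
see next → 56; now {}
insert 36 → {36}
insert 57 → {57, 36}
see next → 57; now {36}
see next → 36; now {}
insert 33 → {33}
see next → 33; now {}
insert 45 → {45}
see next → 45; now {}
insert 38 → {38}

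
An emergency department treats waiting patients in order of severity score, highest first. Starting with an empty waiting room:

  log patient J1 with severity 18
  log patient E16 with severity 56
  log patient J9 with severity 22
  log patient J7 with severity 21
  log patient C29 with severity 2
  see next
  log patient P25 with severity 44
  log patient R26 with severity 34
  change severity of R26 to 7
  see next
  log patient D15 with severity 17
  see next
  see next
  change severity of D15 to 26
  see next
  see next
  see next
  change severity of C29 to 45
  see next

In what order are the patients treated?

add J1 (severity 18) → {J1:18}
add E16 (severity 56) → {E16:56, J1:18}
add J9 (severity 22) → {E16:56, J9:22, J1:18}
add J7 (severity 21) → {E16:56, J9:22, J7:21, J1:18}
add C29 (severity 2) → {E16:56, J9:22, J7:21, J1:18, C29:2}
see next → E16; now {J9:22, J7:21, J1:18, C29:2}
add P25 (severity 44) → {P25:44, J9:22, J7:21, J1:18, C29:2}
add R26 (severity 34) → {P25:44, R26:34, J9:22, J7:21, J1:18, C29:2}
update R26 to severity 7 → {P25:44, J9:22, J7:21, J1:18, R26:7, C29:2}
see next → P25; now {J9:22, J7:21, J1:18, R26:7, C29:2}
add D15 (severity 17) → {J9:22, J7:21, J1:18, D15:17, R26:7, C29:2}
see next → J9; now {J7:21, J1:18, D15:17, R26:7, C29:2}
see next → J7; now {J1:18, D15:17, R26:7, C29:2}
update D15 to severity 26 → {D15:26, J1:18, R26:7, C29:2}
see next → D15; now {J1:18, R26:7, C29:2}
see next → J1; now {R26:7, C29:2}
see next → R26; now {C29:2}
update C29 to severity 45 → {C29:45}
see next → C29; now {}

[E16, P25, J9, J7, D15, J1, R26, C29]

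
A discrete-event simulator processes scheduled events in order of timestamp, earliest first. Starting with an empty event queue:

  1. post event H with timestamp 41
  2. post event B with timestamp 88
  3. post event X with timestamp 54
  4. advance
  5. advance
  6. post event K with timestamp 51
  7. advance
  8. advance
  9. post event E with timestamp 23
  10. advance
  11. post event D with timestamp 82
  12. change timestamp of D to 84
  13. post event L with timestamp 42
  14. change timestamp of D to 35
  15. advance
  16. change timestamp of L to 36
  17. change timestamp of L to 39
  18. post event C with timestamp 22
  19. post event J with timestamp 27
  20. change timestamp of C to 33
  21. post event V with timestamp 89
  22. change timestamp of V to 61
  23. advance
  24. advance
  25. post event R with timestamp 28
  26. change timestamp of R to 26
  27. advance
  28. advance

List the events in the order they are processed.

add H (timestamp 41) → {H:41}
add B (timestamp 88) → {H:41, B:88}
add X (timestamp 54) → {H:41, X:54, B:88}
advance → H; now {X:54, B:88}
advance → X; now {B:88}
add K (timestamp 51) → {K:51, B:88}
advance → K; now {B:88}
advance → B; now {}
add E (timestamp 23) → {E:23}
advance → E; now {}
add D (timestamp 82) → {D:82}
update D to timestamp 84 → {D:84}
add L (timestamp 42) → {L:42, D:84}
update D to timestamp 35 → {D:35, L:42}
advance → D; now {L:42}
update L to timestamp 36 → {L:36}
update L to timestamp 39 → {L:39}
add C (timestamp 22) → {C:22, L:39}
add J (timestamp 27) → {C:22, J:27, L:39}
update C to timestamp 33 → {J:27, C:33, L:39}
add V (timestamp 89) → {J:27, C:33, L:39, V:89}
update V to timestamp 61 → {J:27, C:33, L:39, V:61}
advance → J; now {C:33, L:39, V:61}
advance → C; now {L:39, V:61}
add R (timestamp 28) → {R:28, L:39, V:61}
update R to timestamp 26 → {R:26, L:39, V:61}
advance → R; now {L:39, V:61}
advance → L; now {V:61}

H → X → K → B → E → D → J → C → R → L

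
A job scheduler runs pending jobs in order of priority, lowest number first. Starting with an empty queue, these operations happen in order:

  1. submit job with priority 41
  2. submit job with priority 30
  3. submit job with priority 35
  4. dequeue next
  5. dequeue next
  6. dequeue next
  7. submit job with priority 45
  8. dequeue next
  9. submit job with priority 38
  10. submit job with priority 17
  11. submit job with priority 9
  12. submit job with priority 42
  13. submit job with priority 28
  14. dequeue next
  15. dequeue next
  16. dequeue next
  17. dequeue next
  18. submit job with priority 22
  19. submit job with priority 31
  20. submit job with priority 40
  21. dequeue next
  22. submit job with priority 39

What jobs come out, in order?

insert 41 → {41}
insert 30 → {30, 41}
insert 35 → {30, 35, 41}
dequeue next → 30; now {35, 41}
dequeue next → 35; now {41}
dequeue next → 41; now {}
insert 45 → {45}
dequeue next → 45; now {}
insert 38 → {38}
insert 17 → {17, 38}
insert 9 → {9, 17, 38}
insert 42 → {9, 17, 38, 42}
insert 28 → {9, 17, 28, 38, 42}
dequeue next → 9; now {17, 28, 38, 42}
dequeue next → 17; now {28, 38, 42}
dequeue next → 28; now {38, 42}
dequeue next → 38; now {42}
insert 22 → {22, 42}
insert 31 → {22, 31, 42}
insert 40 → {22, 31, 40, 42}
dequeue next → 22; now {31, 40, 42}
insert 39 → {31, 39, 40, 42}

30, 35, 41, 45, 9, 17, 28, 38, 22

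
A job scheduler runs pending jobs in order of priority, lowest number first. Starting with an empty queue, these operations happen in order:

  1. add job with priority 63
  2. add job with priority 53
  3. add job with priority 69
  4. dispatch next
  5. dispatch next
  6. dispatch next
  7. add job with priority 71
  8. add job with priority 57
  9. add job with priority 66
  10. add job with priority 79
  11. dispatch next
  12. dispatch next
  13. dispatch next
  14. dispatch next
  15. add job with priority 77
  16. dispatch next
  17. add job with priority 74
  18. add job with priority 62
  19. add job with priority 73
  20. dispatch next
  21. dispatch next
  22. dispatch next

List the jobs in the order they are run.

insert 63 → {63}
insert 53 → {53, 63}
insert 69 → {53, 63, 69}
dispatch next → 53; now {63, 69}
dispatch next → 63; now {69}
dispatch next → 69; now {}
insert 71 → {71}
insert 57 → {57, 71}
insert 66 → {57, 66, 71}
insert 79 → {57, 66, 71, 79}
dispatch next → 57; now {66, 71, 79}
dispatch next → 66; now {71, 79}
dispatch next → 71; now {79}
dispatch next → 79; now {}
insert 77 → {77}
dispatch next → 77; now {}
insert 74 → {74}
insert 62 → {62, 74}
insert 73 → {62, 73, 74}
dispatch next → 62; now {73, 74}
dispatch next → 73; now {74}
dispatch next → 74; now {}

[53, 63, 69, 57, 66, 71, 79, 77, 62, 73, 74]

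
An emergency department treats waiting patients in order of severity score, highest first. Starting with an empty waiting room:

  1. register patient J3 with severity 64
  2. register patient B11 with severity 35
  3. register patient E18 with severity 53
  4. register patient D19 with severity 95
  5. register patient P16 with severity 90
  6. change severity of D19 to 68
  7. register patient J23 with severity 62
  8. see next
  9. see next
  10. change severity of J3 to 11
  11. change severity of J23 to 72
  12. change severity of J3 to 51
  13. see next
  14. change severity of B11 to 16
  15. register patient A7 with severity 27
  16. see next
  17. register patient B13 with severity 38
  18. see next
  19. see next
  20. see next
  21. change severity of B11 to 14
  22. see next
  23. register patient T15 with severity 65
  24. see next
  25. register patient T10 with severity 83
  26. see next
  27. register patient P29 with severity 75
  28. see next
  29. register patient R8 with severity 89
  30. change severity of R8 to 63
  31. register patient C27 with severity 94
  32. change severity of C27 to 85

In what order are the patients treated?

P16 → D19 → J23 → E18 → J3 → B13 → A7 → B11 → T15 → T10 → P29

add J3 (severity 64) → {J3:64}
add B11 (severity 35) → {J3:64, B11:35}
add E18 (severity 53) → {J3:64, E18:53, B11:35}
add D19 (severity 95) → {D19:95, J3:64, E18:53, B11:35}
add P16 (severity 90) → {D19:95, P16:90, J3:64, E18:53, B11:35}
update D19 to severity 68 → {P16:90, D19:68, J3:64, E18:53, B11:35}
add J23 (severity 62) → {P16:90, D19:68, J3:64, J23:62, E18:53, B11:35}
see next → P16; now {D19:68, J3:64, J23:62, E18:53, B11:35}
see next → D19; now {J3:64, J23:62, E18:53, B11:35}
update J3 to severity 11 → {J23:62, E18:53, B11:35, J3:11}
update J23 to severity 72 → {J23:72, E18:53, B11:35, J3:11}
update J3 to severity 51 → {J23:72, E18:53, J3:51, B11:35}
see next → J23; now {E18:53, J3:51, B11:35}
update B11 to severity 16 → {E18:53, J3:51, B11:16}
add A7 (severity 27) → {E18:53, J3:51, A7:27, B11:16}
see next → E18; now {J3:51, A7:27, B11:16}
add B13 (severity 38) → {J3:51, B13:38, A7:27, B11:16}
see next → J3; now {B13:38, A7:27, B11:16}
see next → B13; now {A7:27, B11:16}
see next → A7; now {B11:16}
update B11 to severity 14 → {B11:14}
see next → B11; now {}
add T15 (severity 65) → {T15:65}
see next → T15; now {}
add T10 (severity 83) → {T10:83}
see next → T10; now {}
add P29 (severity 75) → {P29:75}
see next → P29; now {}
add R8 (severity 89) → {R8:89}
update R8 to severity 63 → {R8:63}
add C27 (severity 94) → {C27:94, R8:63}
update C27 to severity 85 → {C27:85, R8:63}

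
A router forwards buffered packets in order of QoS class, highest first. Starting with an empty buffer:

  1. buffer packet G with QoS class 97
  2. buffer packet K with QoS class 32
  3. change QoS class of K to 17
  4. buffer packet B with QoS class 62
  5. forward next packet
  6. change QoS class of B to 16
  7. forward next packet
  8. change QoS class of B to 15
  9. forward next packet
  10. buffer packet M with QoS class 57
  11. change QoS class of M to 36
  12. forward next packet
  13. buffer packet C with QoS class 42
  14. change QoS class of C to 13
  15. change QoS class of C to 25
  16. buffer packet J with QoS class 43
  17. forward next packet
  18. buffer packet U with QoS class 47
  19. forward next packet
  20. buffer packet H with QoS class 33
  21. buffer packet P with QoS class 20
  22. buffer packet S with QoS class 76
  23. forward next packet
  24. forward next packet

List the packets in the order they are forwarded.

add G (QoS class 97) → {G:97}
add K (QoS class 32) → {G:97, K:32}
update K to QoS class 17 → {G:97, K:17}
add B (QoS class 62) → {G:97, B:62, K:17}
forward next packet → G; now {B:62, K:17}
update B to QoS class 16 → {K:17, B:16}
forward next packet → K; now {B:16}
update B to QoS class 15 → {B:15}
forward next packet → B; now {}
add M (QoS class 57) → {M:57}
update M to QoS class 36 → {M:36}
forward next packet → M; now {}
add C (QoS class 42) → {C:42}
update C to QoS class 13 → {C:13}
update C to QoS class 25 → {C:25}
add J (QoS class 43) → {J:43, C:25}
forward next packet → J; now {C:25}
add U (QoS class 47) → {U:47, C:25}
forward next packet → U; now {C:25}
add H (QoS class 33) → {H:33, C:25}
add P (QoS class 20) → {H:33, C:25, P:20}
add S (QoS class 76) → {S:76, H:33, C:25, P:20}
forward next packet → S; now {H:33, C:25, P:20}
forward next packet → H; now {C:25, P:20}

G, K, B, M, J, U, S, H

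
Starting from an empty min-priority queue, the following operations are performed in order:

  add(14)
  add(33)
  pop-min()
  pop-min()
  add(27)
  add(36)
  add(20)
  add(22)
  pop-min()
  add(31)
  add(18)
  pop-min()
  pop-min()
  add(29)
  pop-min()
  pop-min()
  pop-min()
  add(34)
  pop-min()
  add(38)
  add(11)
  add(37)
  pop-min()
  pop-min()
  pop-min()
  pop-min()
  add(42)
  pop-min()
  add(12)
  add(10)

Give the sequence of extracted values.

insert 14 → {14}
insert 33 → {14, 33}
pop-min → 14; now {33}
pop-min → 33; now {}
insert 27 → {27}
insert 36 → {27, 36}
insert 20 → {20, 27, 36}
insert 22 → {20, 22, 27, 36}
pop-min → 20; now {22, 27, 36}
insert 31 → {22, 27, 31, 36}
insert 18 → {18, 22, 27, 31, 36}
pop-min → 18; now {22, 27, 31, 36}
pop-min → 22; now {27, 31, 36}
insert 29 → {27, 29, 31, 36}
pop-min → 27; now {29, 31, 36}
pop-min → 29; now {31, 36}
pop-min → 31; now {36}
insert 34 → {34, 36}
pop-min → 34; now {36}
insert 38 → {36, 38}
insert 11 → {11, 36, 38}
insert 37 → {11, 36, 37, 38}
pop-min → 11; now {36, 37, 38}
pop-min → 36; now {37, 38}
pop-min → 37; now {38}
pop-min → 38; now {}
insert 42 → {42}
pop-min → 42; now {}
insert 12 → {12}
insert 10 → {10, 12}

14 → 33 → 20 → 18 → 22 → 27 → 29 → 31 → 34 → 11 → 36 → 37 → 38 → 42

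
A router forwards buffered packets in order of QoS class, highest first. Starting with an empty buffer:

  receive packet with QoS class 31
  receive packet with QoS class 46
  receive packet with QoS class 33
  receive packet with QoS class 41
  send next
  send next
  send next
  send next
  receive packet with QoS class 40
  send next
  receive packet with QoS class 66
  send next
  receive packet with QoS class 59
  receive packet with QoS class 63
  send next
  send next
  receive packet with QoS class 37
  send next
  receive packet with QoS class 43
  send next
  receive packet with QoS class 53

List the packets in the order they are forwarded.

insert 31 → {31}
insert 46 → {46, 31}
insert 33 → {46, 33, 31}
insert 41 → {46, 41, 33, 31}
send next → 46; now {41, 33, 31}
send next → 41; now {33, 31}
send next → 33; now {31}
send next → 31; now {}
insert 40 → {40}
send next → 40; now {}
insert 66 → {66}
send next → 66; now {}
insert 59 → {59}
insert 63 → {63, 59}
send next → 63; now {59}
send next → 59; now {}
insert 37 → {37}
send next → 37; now {}
insert 43 → {43}
send next → 43; now {}
insert 53 → {53}

46 → 41 → 33 → 31 → 40 → 66 → 63 → 59 → 37 → 43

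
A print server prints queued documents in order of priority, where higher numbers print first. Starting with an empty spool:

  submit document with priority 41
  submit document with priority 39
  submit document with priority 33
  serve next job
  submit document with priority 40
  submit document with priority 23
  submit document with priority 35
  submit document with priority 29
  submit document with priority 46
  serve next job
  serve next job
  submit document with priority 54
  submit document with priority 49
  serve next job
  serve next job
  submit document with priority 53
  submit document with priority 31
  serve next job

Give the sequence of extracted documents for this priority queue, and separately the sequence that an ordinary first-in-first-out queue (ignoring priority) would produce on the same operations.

insert 41 → {41}
insert 39 → {41, 39}
insert 33 → {41, 39, 33}
serve next job → 41; now {39, 33}
insert 40 → {40, 39, 33}
insert 23 → {40, 39, 33, 23}
insert 35 → {40, 39, 35, 33, 23}
insert 29 → {40, 39, 35, 33, 29, 23}
insert 46 → {46, 40, 39, 35, 33, 29, 23}
serve next job → 46; now {40, 39, 35, 33, 29, 23}
serve next job → 40; now {39, 35, 33, 29, 23}
insert 54 → {54, 39, 35, 33, 29, 23}
insert 49 → {54, 49, 39, 35, 33, 29, 23}
serve next job → 54; now {49, 39, 35, 33, 29, 23}
serve next job → 49; now {39, 35, 33, 29, 23}
insert 53 → {53, 39, 35, 33, 29, 23}
insert 31 → {53, 39, 35, 33, 31, 29, 23}
serve next job → 53; now {39, 35, 33, 31, 29, 23}

priority queue: [41, 46, 40, 54, 49, 53]; FIFO queue: 41 → 39 → 33 → 40 → 23 → 35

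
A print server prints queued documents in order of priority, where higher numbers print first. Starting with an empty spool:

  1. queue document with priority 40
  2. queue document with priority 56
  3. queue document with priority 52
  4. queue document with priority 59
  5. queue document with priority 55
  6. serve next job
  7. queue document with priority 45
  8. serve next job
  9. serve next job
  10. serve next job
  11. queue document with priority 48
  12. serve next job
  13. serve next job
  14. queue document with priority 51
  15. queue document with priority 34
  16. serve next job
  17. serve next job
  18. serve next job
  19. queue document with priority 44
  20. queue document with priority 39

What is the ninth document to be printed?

insert 40 → {40}
insert 56 → {56, 40}
insert 52 → {56, 52, 40}
insert 59 → {59, 56, 52, 40}
insert 55 → {59, 56, 55, 52, 40}
serve next job → 59; now {56, 55, 52, 40}
insert 45 → {56, 55, 52, 45, 40}
serve next job → 56; now {55, 52, 45, 40}
serve next job → 55; now {52, 45, 40}
serve next job → 52; now {45, 40}
insert 48 → {48, 45, 40}
serve next job → 48; now {45, 40}
serve next job → 45; now {40}
insert 51 → {51, 40}
insert 34 → {51, 40, 34}
serve next job → 51; now {40, 34}
serve next job → 40; now {34}
serve next job → 34; now {}
insert 44 → {44}
insert 39 → {44, 39}

34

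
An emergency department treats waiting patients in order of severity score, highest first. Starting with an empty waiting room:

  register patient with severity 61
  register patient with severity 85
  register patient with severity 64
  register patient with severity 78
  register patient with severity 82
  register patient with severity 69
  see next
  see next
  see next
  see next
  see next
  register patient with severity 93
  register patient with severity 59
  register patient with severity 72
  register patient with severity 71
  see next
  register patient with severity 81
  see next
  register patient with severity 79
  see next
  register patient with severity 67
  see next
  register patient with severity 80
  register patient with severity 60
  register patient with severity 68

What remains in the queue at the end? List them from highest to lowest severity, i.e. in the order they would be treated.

[80, 71, 68, 67, 61, 60, 59]

insert 61 → {61}
insert 85 → {85, 61}
insert 64 → {85, 64, 61}
insert 78 → {85, 78, 64, 61}
insert 82 → {85, 82, 78, 64, 61}
insert 69 → {85, 82, 78, 69, 64, 61}
see next → 85; now {82, 78, 69, 64, 61}
see next → 82; now {78, 69, 64, 61}
see next → 78; now {69, 64, 61}
see next → 69; now {64, 61}
see next → 64; now {61}
insert 93 → {93, 61}
insert 59 → {93, 61, 59}
insert 72 → {93, 72, 61, 59}
insert 71 → {93, 72, 71, 61, 59}
see next → 93; now {72, 71, 61, 59}
insert 81 → {81, 72, 71, 61, 59}
see next → 81; now {72, 71, 61, 59}
insert 79 → {79, 72, 71, 61, 59}
see next → 79; now {72, 71, 61, 59}
insert 67 → {72, 71, 67, 61, 59}
see next → 72; now {71, 67, 61, 59}
insert 80 → {80, 71, 67, 61, 59}
insert 60 → {80, 71, 67, 61, 60, 59}
insert 68 → {80, 71, 68, 67, 61, 60, 59}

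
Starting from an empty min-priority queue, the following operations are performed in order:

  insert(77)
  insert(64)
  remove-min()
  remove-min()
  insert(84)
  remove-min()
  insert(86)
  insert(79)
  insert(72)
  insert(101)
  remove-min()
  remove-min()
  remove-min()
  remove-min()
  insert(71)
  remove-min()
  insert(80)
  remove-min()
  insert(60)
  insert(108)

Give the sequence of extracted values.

insert 77 → {77}
insert 64 → {64, 77}
remove-min → 64; now {77}
remove-min → 77; now {}
insert 84 → {84}
remove-min → 84; now {}
insert 86 → {86}
insert 79 → {79, 86}
insert 72 → {72, 79, 86}
insert 101 → {72, 79, 86, 101}
remove-min → 72; now {79, 86, 101}
remove-min → 79; now {86, 101}
remove-min → 86; now {101}
remove-min → 101; now {}
insert 71 → {71}
remove-min → 71; now {}
insert 80 → {80}
remove-min → 80; now {}
insert 60 → {60}
insert 108 → {60, 108}

[64, 77, 84, 72, 79, 86, 101, 71, 80]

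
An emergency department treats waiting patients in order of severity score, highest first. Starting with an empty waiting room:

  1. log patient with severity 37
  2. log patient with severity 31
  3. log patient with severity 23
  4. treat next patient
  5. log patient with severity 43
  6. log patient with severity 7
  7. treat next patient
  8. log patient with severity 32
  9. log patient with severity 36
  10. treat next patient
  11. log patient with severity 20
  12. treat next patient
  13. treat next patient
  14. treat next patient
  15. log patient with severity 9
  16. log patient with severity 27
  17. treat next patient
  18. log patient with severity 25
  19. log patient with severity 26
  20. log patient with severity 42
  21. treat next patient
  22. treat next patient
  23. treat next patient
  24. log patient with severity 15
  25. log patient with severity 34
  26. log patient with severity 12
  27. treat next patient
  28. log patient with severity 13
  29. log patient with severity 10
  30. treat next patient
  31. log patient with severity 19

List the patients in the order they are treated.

37 → 43 → 36 → 32 → 31 → 23 → 27 → 42 → 26 → 25 → 34 → 20

insert 37 → {37}
insert 31 → {37, 31}
insert 23 → {37, 31, 23}
treat next patient → 37; now {31, 23}
insert 43 → {43, 31, 23}
insert 7 → {43, 31, 23, 7}
treat next patient → 43; now {31, 23, 7}
insert 32 → {32, 31, 23, 7}
insert 36 → {36, 32, 31, 23, 7}
treat next patient → 36; now {32, 31, 23, 7}
insert 20 → {32, 31, 23, 20, 7}
treat next patient → 32; now {31, 23, 20, 7}
treat next patient → 31; now {23, 20, 7}
treat next patient → 23; now {20, 7}
insert 9 → {20, 9, 7}
insert 27 → {27, 20, 9, 7}
treat next patient → 27; now {20, 9, 7}
insert 25 → {25, 20, 9, 7}
insert 26 → {26, 25, 20, 9, 7}
insert 42 → {42, 26, 25, 20, 9, 7}
treat next patient → 42; now {26, 25, 20, 9, 7}
treat next patient → 26; now {25, 20, 9, 7}
treat next patient → 25; now {20, 9, 7}
insert 15 → {20, 15, 9, 7}
insert 34 → {34, 20, 15, 9, 7}
insert 12 → {34, 20, 15, 12, 9, 7}
treat next patient → 34; now {20, 15, 12, 9, 7}
insert 13 → {20, 15, 13, 12, 9, 7}
insert 10 → {20, 15, 13, 12, 10, 9, 7}
treat next patient → 20; now {15, 13, 12, 10, 9, 7}
insert 19 → {19, 15, 13, 12, 10, 9, 7}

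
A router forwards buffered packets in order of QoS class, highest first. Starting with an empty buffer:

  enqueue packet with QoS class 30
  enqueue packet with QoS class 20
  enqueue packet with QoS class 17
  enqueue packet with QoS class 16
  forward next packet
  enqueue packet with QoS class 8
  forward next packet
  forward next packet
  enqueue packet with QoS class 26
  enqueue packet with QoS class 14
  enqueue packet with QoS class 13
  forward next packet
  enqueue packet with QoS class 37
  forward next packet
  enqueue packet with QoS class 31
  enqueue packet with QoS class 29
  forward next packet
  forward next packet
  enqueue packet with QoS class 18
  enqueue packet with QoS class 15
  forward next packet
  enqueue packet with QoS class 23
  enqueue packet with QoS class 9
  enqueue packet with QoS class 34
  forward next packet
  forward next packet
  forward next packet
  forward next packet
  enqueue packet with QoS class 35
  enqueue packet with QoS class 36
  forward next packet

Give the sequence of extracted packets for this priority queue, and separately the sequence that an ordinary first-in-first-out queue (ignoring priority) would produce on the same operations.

insert 30 → {30}
insert 20 → {30, 20}
insert 17 → {30, 20, 17}
insert 16 → {30, 20, 17, 16}
forward next packet → 30; now {20, 17, 16}
insert 8 → {20, 17, 16, 8}
forward next packet → 20; now {17, 16, 8}
forward next packet → 17; now {16, 8}
insert 26 → {26, 16, 8}
insert 14 → {26, 16, 14, 8}
insert 13 → {26, 16, 14, 13, 8}
forward next packet → 26; now {16, 14, 13, 8}
insert 37 → {37, 16, 14, 13, 8}
forward next packet → 37; now {16, 14, 13, 8}
insert 31 → {31, 16, 14, 13, 8}
insert 29 → {31, 29, 16, 14, 13, 8}
forward next packet → 31; now {29, 16, 14, 13, 8}
forward next packet → 29; now {16, 14, 13, 8}
insert 18 → {18, 16, 14, 13, 8}
insert 15 → {18, 16, 15, 14, 13, 8}
forward next packet → 18; now {16, 15, 14, 13, 8}
insert 23 → {23, 16, 15, 14, 13, 8}
insert 9 → {23, 16, 15, 14, 13, 9, 8}
insert 34 → {34, 23, 16, 15, 14, 13, 9, 8}
forward next packet → 34; now {23, 16, 15, 14, 13, 9, 8}
forward next packet → 23; now {16, 15, 14, 13, 9, 8}
forward next packet → 16; now {15, 14, 13, 9, 8}
forward next packet → 15; now {14, 13, 9, 8}
insert 35 → {35, 14, 13, 9, 8}
insert 36 → {36, 35, 14, 13, 9, 8}
forward next packet → 36; now {35, 14, 13, 9, 8}

priority queue: 30, 20, 17, 26, 37, 31, 29, 18, 34, 23, 16, 15, 36; FIFO queue: 30, 20, 17, 16, 8, 26, 14, 13, 37, 31, 29, 18, 15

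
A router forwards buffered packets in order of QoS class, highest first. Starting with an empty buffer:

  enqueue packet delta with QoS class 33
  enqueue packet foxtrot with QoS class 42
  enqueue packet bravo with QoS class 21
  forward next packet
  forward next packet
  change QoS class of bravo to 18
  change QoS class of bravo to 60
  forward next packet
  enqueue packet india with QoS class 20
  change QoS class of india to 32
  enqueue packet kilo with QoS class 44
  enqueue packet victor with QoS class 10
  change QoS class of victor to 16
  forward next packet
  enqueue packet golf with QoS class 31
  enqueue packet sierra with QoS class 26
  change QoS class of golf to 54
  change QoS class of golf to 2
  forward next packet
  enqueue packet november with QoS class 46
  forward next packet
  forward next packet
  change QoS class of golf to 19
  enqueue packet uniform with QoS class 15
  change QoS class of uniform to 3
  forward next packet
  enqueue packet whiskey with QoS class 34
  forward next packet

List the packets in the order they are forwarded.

add delta (QoS class 33) → {delta:33}
add foxtrot (QoS class 42) → {foxtrot:42, delta:33}
add bravo (QoS class 21) → {foxtrot:42, delta:33, bravo:21}
forward next packet → foxtrot; now {delta:33, bravo:21}
forward next packet → delta; now {bravo:21}
update bravo to QoS class 18 → {bravo:18}
update bravo to QoS class 60 → {bravo:60}
forward next packet → bravo; now {}
add india (QoS class 20) → {india:20}
update india to QoS class 32 → {india:32}
add kilo (QoS class 44) → {kilo:44, india:32}
add victor (QoS class 10) → {kilo:44, india:32, victor:10}
update victor to QoS class 16 → {kilo:44, india:32, victor:16}
forward next packet → kilo; now {india:32, victor:16}
add golf (QoS class 31) → {india:32, golf:31, victor:16}
add sierra (QoS class 26) → {india:32, golf:31, sierra:26, victor:16}
update golf to QoS class 54 → {golf:54, india:32, sierra:26, victor:16}
update golf to QoS class 2 → {india:32, sierra:26, victor:16, golf:2}
forward next packet → india; now {sierra:26, victor:16, golf:2}
add november (QoS class 46) → {november:46, sierra:26, victor:16, golf:2}
forward next packet → november; now {sierra:26, victor:16, golf:2}
forward next packet → sierra; now {victor:16, golf:2}
update golf to QoS class 19 → {golf:19, victor:16}
add uniform (QoS class 15) → {golf:19, victor:16, uniform:15}
update uniform to QoS class 3 → {golf:19, victor:16, uniform:3}
forward next packet → golf; now {victor:16, uniform:3}
add whiskey (QoS class 34) → {whiskey:34, victor:16, uniform:3}
forward next packet → whiskey; now {victor:16, uniform:3}

foxtrot → delta → bravo → kilo → india → november → sierra → golf → whiskey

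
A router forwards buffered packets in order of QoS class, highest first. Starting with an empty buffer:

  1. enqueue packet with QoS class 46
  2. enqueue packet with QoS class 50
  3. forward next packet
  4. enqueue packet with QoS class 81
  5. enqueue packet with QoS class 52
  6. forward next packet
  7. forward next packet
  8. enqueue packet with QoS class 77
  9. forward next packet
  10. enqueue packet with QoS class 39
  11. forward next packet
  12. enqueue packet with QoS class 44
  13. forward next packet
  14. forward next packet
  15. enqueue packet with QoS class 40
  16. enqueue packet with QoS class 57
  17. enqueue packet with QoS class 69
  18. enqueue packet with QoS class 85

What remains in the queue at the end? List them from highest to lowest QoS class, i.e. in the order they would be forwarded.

insert 46 → {46}
insert 50 → {50, 46}
forward next packet → 50; now {46}
insert 81 → {81, 46}
insert 52 → {81, 52, 46}
forward next packet → 81; now {52, 46}
forward next packet → 52; now {46}
insert 77 → {77, 46}
forward next packet → 77; now {46}
insert 39 → {46, 39}
forward next packet → 46; now {39}
insert 44 → {44, 39}
forward next packet → 44; now {39}
forward next packet → 39; now {}
insert 40 → {40}
insert 57 → {57, 40}
insert 69 → {69, 57, 40}
insert 85 → {85, 69, 57, 40}

85, 69, 57, 40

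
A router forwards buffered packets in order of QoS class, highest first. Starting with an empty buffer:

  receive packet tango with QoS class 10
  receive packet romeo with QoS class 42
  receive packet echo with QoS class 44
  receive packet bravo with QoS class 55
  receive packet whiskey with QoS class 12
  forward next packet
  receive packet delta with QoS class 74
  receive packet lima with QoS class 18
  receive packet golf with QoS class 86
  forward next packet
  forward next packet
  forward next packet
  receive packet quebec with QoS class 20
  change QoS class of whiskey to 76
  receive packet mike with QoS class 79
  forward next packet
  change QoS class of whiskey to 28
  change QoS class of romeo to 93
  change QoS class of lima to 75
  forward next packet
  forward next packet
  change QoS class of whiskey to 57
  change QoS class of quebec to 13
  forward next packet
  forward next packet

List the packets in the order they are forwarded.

add tango (QoS class 10) → {tango:10}
add romeo (QoS class 42) → {romeo:42, tango:10}
add echo (QoS class 44) → {echo:44, romeo:42, tango:10}
add bravo (QoS class 55) → {bravo:55, echo:44, romeo:42, tango:10}
add whiskey (QoS class 12) → {bravo:55, echo:44, romeo:42, whiskey:12, tango:10}
forward next packet → bravo; now {echo:44, romeo:42, whiskey:12, tango:10}
add delta (QoS class 74) → {delta:74, echo:44, romeo:42, whiskey:12, tango:10}
add lima (QoS class 18) → {delta:74, echo:44, romeo:42, lima:18, whiskey:12, tango:10}
add golf (QoS class 86) → {golf:86, delta:74, echo:44, romeo:42, lima:18, whiskey:12, tango:10}
forward next packet → golf; now {delta:74, echo:44, romeo:42, lima:18, whiskey:12, tango:10}
forward next packet → delta; now {echo:44, romeo:42, lima:18, whiskey:12, tango:10}
forward next packet → echo; now {romeo:42, lima:18, whiskey:12, tango:10}
add quebec (QoS class 20) → {romeo:42, quebec:20, lima:18, whiskey:12, tango:10}
update whiskey to QoS class 76 → {whiskey:76, romeo:42, quebec:20, lima:18, tango:10}
add mike (QoS class 79) → {mike:79, whiskey:76, romeo:42, quebec:20, lima:18, tango:10}
forward next packet → mike; now {whiskey:76, romeo:42, quebec:20, lima:18, tango:10}
update whiskey to QoS class 28 → {romeo:42, whiskey:28, quebec:20, lima:18, tango:10}
update romeo to QoS class 93 → {romeo:93, whiskey:28, quebec:20, lima:18, tango:10}
update lima to QoS class 75 → {romeo:93, lima:75, whiskey:28, quebec:20, tango:10}
forward next packet → romeo; now {lima:75, whiskey:28, quebec:20, tango:10}
forward next packet → lima; now {whiskey:28, quebec:20, tango:10}
update whiskey to QoS class 57 → {whiskey:57, quebec:20, tango:10}
update quebec to QoS class 13 → {whiskey:57, quebec:13, tango:10}
forward next packet → whiskey; now {quebec:13, tango:10}
forward next packet → quebec; now {tango:10}

bravo → golf → delta → echo → mike → romeo → lima → whiskey → quebec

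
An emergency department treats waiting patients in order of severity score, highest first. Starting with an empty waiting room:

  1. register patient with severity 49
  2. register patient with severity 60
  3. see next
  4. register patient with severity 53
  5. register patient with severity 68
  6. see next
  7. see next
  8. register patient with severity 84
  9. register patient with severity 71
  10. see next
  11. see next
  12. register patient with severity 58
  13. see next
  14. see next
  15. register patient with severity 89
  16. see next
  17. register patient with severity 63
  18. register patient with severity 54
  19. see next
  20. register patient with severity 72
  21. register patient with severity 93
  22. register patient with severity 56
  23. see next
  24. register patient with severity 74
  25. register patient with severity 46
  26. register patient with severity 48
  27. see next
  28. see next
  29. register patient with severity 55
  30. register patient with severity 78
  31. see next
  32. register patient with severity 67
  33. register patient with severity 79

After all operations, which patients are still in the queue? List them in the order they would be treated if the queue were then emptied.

[79, 67, 56, 55, 54, 48, 46]

insert 49 → {49}
insert 60 → {60, 49}
see next → 60; now {49}
insert 53 → {53, 49}
insert 68 → {68, 53, 49}
see next → 68; now {53, 49}
see next → 53; now {49}
insert 84 → {84, 49}
insert 71 → {84, 71, 49}
see next → 84; now {71, 49}
see next → 71; now {49}
insert 58 → {58, 49}
see next → 58; now {49}
see next → 49; now {}
insert 89 → {89}
see next → 89; now {}
insert 63 → {63}
insert 54 → {63, 54}
see next → 63; now {54}
insert 72 → {72, 54}
insert 93 → {93, 72, 54}
insert 56 → {93, 72, 56, 54}
see next → 93; now {72, 56, 54}
insert 74 → {74, 72, 56, 54}
insert 46 → {74, 72, 56, 54, 46}
insert 48 → {74, 72, 56, 54, 48, 46}
see next → 74; now {72, 56, 54, 48, 46}
see next → 72; now {56, 54, 48, 46}
insert 55 → {56, 55, 54, 48, 46}
insert 78 → {78, 56, 55, 54, 48, 46}
see next → 78; now {56, 55, 54, 48, 46}
insert 67 → {67, 56, 55, 54, 48, 46}
insert 79 → {79, 67, 56, 55, 54, 48, 46}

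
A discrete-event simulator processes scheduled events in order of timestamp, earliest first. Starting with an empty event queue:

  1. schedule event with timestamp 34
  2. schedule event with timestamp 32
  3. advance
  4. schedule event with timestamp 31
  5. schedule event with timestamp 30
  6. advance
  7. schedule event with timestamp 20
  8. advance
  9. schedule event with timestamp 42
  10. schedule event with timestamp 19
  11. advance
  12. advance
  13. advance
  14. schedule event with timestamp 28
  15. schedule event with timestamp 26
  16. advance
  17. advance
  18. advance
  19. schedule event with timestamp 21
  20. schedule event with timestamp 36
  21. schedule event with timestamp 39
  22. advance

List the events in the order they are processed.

insert 34 → {34}
insert 32 → {32, 34}
advance → 32; now {34}
insert 31 → {31, 34}
insert 30 → {30, 31, 34}
advance → 30; now {31, 34}
insert 20 → {20, 31, 34}
advance → 20; now {31, 34}
insert 42 → {31, 34, 42}
insert 19 → {19, 31, 34, 42}
advance → 19; now {31, 34, 42}
advance → 31; now {34, 42}
advance → 34; now {42}
insert 28 → {28, 42}
insert 26 → {26, 28, 42}
advance → 26; now {28, 42}
advance → 28; now {42}
advance → 42; now {}
insert 21 → {21}
insert 36 → {21, 36}
insert 39 → {21, 36, 39}
advance → 21; now {36, 39}

[32, 30, 20, 19, 31, 34, 26, 28, 42, 21]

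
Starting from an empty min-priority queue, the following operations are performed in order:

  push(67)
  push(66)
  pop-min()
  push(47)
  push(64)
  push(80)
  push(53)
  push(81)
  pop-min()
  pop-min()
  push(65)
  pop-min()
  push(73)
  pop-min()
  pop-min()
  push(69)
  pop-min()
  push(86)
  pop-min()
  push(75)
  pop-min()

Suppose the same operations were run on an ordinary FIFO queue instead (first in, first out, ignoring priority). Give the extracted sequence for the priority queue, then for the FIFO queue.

priority queue: [66, 47, 53, 64, 65, 67, 69, 73, 75]; FIFO queue: 67 → 66 → 47 → 64 → 80 → 53 → 81 → 65 → 73

insert 67 → {67}
insert 66 → {66, 67}
pop-min → 66; now {67}
insert 47 → {47, 67}
insert 64 → {47, 64, 67}
insert 80 → {47, 64, 67, 80}
insert 53 → {47, 53, 64, 67, 80}
insert 81 → {47, 53, 64, 67, 80, 81}
pop-min → 47; now {53, 64, 67, 80, 81}
pop-min → 53; now {64, 67, 80, 81}
insert 65 → {64, 65, 67, 80, 81}
pop-min → 64; now {65, 67, 80, 81}
insert 73 → {65, 67, 73, 80, 81}
pop-min → 65; now {67, 73, 80, 81}
pop-min → 67; now {73, 80, 81}
insert 69 → {69, 73, 80, 81}
pop-min → 69; now {73, 80, 81}
insert 86 → {73, 80, 81, 86}
pop-min → 73; now {80, 81, 86}
insert 75 → {75, 80, 81, 86}
pop-min → 75; now {80, 81, 86}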